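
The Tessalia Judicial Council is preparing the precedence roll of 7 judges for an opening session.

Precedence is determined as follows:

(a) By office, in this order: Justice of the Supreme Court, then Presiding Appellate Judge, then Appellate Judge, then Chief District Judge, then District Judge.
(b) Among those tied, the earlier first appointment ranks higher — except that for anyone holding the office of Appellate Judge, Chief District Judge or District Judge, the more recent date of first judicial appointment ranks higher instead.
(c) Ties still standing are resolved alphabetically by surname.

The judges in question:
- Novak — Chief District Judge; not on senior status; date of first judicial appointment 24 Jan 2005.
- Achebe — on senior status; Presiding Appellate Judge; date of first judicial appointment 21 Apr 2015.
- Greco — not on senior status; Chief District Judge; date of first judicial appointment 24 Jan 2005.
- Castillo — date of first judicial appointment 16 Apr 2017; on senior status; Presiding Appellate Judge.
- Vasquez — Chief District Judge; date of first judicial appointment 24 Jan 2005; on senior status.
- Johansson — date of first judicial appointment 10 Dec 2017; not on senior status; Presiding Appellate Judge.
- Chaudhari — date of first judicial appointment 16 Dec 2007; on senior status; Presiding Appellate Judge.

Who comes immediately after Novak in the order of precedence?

By office: Chaudhari, Achebe, Castillo and Johansson (Presiding Appellate Judge); then Greco, Novak and Vasquez (Chief District Judge).
Among Chaudhari, Achebe, Castillo and Johansson, by date of first judicial appointment (earlier first): Chaudhari (16 Dec 2007) before Achebe (21 Apr 2015) before Castillo (16 Apr 2017) before Johansson (10 Dec 2017).
Greco, Novak and Vasquez all have date of first judicial appointment 24 Jan 2005, so the next rule applies.
Among Greco, Novak and Vasquez, alphabetically by surname: Greco before Novak before Vasquez.
Order: Chaudhari, Achebe, Castillo, Johansson, Greco, Novak, Vasquez.

Vasquez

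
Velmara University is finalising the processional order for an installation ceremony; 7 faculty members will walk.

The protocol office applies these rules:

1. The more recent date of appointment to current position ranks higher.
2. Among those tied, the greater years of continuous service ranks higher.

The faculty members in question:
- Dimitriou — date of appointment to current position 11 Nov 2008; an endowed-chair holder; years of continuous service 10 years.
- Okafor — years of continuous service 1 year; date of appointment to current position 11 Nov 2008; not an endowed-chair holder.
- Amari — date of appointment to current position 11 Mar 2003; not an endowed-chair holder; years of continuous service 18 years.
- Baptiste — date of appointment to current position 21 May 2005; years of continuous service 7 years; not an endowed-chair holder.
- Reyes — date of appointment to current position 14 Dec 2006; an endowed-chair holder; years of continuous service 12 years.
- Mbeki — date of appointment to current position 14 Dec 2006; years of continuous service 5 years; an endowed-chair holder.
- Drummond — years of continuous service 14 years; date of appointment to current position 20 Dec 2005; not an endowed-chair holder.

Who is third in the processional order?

By date of appointment to current position (later first): Dimitriou and Okafor (both 11 Nov 2008); then Reyes and Mbeki (both 14 Dec 2006); then Drummond (20 Dec 2005); then Baptiste (21 May 2005); then Amari (11 Mar 2003).
Among Dimitriou and Okafor, by years of continuous service (higher first): Dimitriou (10 years) before Okafor (1 year).
Among Reyes and Mbeki, by years of continuous service (higher first): Reyes (12 years) before Mbeki (5 years).
Order: Dimitriou, Okafor, Reyes, Mbeki, Drummond, Baptiste, Amari.

Reyes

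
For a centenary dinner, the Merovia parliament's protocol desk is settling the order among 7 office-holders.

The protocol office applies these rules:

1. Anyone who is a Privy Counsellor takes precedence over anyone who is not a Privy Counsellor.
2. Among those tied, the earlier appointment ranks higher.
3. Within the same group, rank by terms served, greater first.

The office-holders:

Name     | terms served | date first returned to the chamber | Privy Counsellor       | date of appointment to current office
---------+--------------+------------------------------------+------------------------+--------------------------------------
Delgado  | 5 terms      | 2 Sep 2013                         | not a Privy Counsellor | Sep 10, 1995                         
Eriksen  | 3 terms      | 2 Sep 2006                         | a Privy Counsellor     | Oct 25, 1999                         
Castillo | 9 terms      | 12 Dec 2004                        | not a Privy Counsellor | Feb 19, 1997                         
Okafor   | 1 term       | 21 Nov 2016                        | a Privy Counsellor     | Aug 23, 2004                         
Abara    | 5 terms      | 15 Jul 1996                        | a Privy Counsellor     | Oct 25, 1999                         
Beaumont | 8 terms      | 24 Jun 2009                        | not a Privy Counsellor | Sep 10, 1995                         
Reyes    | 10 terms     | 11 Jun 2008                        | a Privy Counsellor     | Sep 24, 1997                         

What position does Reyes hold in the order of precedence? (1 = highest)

1

By the first rule: Reyes, Abara, Eriksen and Okafor (each a Privy Counsellor); then Beaumont, Delgado and Castillo (each not a Privy Counsellor).
Among Reyes, Abara, Eriksen and Okafor, by date of appointment to current office (earlier first): Reyes (Sep 24, 1997) before Abara and Eriksen (Oct 25, 1999) before Okafor (Aug 23, 2004).
Among Abara and Eriksen, by terms served (higher first): Abara (5 terms) before Eriksen (3 terms).
Among Beaumont, Delgado and Castillo, by date of appointment to current office (earlier first): Beaumont and Delgado (Sep 10, 1995) before Castillo (Feb 19, 1997).
Among Beaumont and Delgado, by terms served (higher first): Beaumont (8 terms) before Delgado (5 terms).
Order: Reyes, Abara, Eriksen, Okafor, Beaumont, Delgado, Castillo. So position 1.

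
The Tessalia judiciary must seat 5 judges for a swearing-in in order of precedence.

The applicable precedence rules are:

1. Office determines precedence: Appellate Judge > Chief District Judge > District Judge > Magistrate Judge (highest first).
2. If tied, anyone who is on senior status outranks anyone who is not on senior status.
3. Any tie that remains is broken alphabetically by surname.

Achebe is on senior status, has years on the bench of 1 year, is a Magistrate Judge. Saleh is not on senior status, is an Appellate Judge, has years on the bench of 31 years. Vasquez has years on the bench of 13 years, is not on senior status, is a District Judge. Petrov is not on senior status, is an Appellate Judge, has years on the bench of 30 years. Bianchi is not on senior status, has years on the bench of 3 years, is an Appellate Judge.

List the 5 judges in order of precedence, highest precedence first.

By office: Bianchi, Petrov and Saleh (Appellate Judge); then Vasquez (District Judge); then Achebe (Magistrate Judge).
Bianchi, Petrov and Saleh are each not on senior status, so the next rule applies.
Among Bianchi, Petrov and Saleh, alphabetically by surname: Bianchi before Petrov before Saleh.
Full order: Bianchi, Petrov, Saleh, Vasquez, Achebe.

Bianchi, Petrov, Saleh, Vasquez, Achebe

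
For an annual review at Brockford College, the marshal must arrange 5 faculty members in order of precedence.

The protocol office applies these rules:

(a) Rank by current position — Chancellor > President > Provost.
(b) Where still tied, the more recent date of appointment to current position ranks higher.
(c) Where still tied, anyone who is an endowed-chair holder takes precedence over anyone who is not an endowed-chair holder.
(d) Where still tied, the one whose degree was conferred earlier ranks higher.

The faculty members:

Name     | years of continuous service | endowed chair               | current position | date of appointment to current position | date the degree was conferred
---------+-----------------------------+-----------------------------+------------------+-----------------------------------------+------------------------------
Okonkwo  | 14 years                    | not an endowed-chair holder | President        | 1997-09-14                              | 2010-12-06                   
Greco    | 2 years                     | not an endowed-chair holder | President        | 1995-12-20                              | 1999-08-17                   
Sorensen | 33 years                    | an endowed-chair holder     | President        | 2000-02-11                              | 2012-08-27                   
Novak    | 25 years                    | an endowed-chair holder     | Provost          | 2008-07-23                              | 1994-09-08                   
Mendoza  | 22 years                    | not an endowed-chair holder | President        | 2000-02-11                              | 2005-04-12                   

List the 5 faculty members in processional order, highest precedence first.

Sorensen, Mendoza, Okonkwo, Greco, Novak

By current position: Sorensen, Mendoza, Okonkwo and Greco (President); then Novak (Provost).
Among Sorensen, Mendoza, Okonkwo and Greco, by date of appointment to current position (later first): Sorensen and Mendoza (2000-02-11) before Okonkwo (1997-09-14) before Greco (1995-12-20).
Among Sorensen and Mendoza, an endowed-chair holder before not an endowed-chair holder: Sorensen (an endowed-chair holder) before Mendoza (not an endowed-chair holder).
Full order: Sorensen, Mendoza, Okonkwo, Greco, Novak.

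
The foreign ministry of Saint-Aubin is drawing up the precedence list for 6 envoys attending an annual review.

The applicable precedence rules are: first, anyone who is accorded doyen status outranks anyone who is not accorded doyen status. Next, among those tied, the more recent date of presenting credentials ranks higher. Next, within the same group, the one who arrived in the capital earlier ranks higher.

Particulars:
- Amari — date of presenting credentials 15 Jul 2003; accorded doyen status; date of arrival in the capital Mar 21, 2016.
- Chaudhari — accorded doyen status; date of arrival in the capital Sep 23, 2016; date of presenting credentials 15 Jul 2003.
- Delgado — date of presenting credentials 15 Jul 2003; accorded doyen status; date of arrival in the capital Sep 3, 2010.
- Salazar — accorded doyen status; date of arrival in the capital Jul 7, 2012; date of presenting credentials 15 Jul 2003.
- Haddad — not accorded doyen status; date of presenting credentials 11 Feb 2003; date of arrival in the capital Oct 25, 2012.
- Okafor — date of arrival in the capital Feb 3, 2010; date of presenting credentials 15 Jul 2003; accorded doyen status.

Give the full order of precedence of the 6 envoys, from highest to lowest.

Okafor, Delgado, Salazar, Amari, Chaudhari, Haddad

By the first rule: Okafor, Delgado, Salazar, Amari and Chaudhari (each accorded doyen status); then Haddad (not accorded doyen status).
Okafor, Delgado, Salazar, Amari and Chaudhari all have date of presenting credentials 15 Jul 2003, so the next rule applies.
Among Okafor, Delgado, Salazar, Amari and Chaudhari, by date of arrival in the capital (earlier first): Okafor (Feb 3, 2010) before Delgado (Sep 3, 2010) before Salazar (Jul 7, 2012) before Amari (Mar 21, 2016) before Chaudhari (Sep 23, 2016).
Full order: Okafor, Delgado, Salazar, Amari, Chaudhari, Haddad.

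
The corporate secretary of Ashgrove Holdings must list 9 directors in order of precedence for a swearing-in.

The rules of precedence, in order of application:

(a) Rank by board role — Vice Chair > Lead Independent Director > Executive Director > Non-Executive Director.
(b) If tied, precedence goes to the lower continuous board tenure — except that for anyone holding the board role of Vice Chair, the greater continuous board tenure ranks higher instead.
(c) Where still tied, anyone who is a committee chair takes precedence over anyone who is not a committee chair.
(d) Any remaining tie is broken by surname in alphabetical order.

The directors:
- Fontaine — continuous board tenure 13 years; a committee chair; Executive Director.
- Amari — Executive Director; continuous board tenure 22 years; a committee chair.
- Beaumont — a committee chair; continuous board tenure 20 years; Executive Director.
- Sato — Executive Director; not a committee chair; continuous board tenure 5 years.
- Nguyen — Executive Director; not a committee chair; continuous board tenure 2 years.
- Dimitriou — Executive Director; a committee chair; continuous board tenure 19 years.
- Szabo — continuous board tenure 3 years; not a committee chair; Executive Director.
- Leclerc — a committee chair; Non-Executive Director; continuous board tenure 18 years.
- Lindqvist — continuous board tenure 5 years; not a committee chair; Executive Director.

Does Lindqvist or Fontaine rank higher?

By board role: Nguyen, Szabo, Lindqvist, Sato, Fontaine, Dimitriou, Beaumont and Amari (Executive Director); then Leclerc (Non-Executive Director).
Among Nguyen, Szabo, Lindqvist, Sato, Fontaine, Dimitriou, Beaumont and Amari, by continuous board tenure (lower first): Nguyen (2 years) before Szabo (3 years) before Lindqvist and Sato (5 years) before Fontaine (13 years) before Dimitriou (19 years) before Beaumont (20 years) before Amari (22 years).
Lindqvist and Sato are each not a committee chair, so the next rule applies.
Among Lindqvist and Sato, alphabetically by surname: Lindqvist before Sato.
So Lindqvist takes precedence.

Lindqvist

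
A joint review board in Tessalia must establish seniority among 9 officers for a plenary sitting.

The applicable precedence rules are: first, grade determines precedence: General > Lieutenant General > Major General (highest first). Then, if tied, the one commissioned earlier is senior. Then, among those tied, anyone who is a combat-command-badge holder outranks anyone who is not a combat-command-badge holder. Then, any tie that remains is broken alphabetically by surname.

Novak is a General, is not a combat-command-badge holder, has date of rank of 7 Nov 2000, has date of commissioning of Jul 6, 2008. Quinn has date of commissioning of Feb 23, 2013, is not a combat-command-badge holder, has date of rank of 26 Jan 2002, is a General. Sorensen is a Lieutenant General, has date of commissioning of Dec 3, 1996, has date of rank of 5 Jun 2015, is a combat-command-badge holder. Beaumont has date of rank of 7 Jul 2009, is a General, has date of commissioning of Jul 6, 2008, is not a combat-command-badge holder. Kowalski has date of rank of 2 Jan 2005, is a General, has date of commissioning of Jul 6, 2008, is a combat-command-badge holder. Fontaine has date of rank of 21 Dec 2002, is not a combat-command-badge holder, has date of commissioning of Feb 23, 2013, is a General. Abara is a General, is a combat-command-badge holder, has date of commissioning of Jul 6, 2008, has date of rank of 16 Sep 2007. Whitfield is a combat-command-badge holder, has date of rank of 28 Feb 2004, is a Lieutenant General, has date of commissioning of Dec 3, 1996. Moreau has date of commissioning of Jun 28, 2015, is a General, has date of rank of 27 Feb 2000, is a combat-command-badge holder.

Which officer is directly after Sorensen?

Whitfield

By grade: Abara, Kowalski, Beaumont, Novak, Fontaine, Quinn and Moreau (General); then Sorensen and Whitfield (Lieutenant General).
Among Abara, Kowalski, Beaumont, Novak, Fontaine, Quinn and Moreau, by date of commissioning (earlier first): Abara, Kowalski, Beaumont and Novak (Jul 6, 2008) before Fontaine and Quinn (Feb 23, 2013) before Moreau (Jun 28, 2015).
Among Abara, Kowalski, Beaumont and Novak, a combat-command-badge holder before not a combat-command-badge holder: Abara and Kowalski (a combat-command-badge holder) before Beaumont and Novak (not a combat-command-badge holder).
Among Abara and Kowalski, alphabetically by surname: Abara before Kowalski.
Among Beaumont and Novak, alphabetically by surname: Beaumont before Novak.
Fontaine and Quinn are each not a combat-command-badge holder, so the next rule applies.
Among Fontaine and Quinn, alphabetically by surname: Fontaine before Quinn.
Sorensen and Whitfield both have date of commissioning Dec 3, 1996, so the next rule applies.
Sorensen and Whitfield are each a combat-command-badge holder, so the next rule applies.
Among Sorensen and Whitfield, alphabetically by surname: Sorensen before Whitfield.
Order: Abara, Kowalski, Beaumont, Novak, Fontaine, Quinn, Moreau, Sorensen, Whitfield.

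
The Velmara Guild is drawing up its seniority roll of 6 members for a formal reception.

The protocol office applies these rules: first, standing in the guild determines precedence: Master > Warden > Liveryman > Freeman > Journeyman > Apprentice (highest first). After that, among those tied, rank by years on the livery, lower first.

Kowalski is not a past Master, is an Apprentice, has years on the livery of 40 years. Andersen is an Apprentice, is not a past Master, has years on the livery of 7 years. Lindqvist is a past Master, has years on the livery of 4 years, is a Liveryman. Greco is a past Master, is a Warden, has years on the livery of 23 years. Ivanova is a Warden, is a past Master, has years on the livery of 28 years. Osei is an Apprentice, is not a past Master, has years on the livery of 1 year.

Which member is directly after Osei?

By standing in the guild: Greco and Ivanova (Warden); then Lindqvist (Liveryman); then Osei, Andersen and Kowalski (Apprentice).
Among Greco and Ivanova, by years on the livery (lower first): Greco (23 years) before Ivanova (28 years).
Among Osei, Andersen and Kowalski, by years on the livery (lower first): Osei (1 year) before Andersen (7 years) before Kowalski (40 years).
Order: Greco, Ivanova, Lindqvist, Osei, Andersen, Kowalski.

Andersen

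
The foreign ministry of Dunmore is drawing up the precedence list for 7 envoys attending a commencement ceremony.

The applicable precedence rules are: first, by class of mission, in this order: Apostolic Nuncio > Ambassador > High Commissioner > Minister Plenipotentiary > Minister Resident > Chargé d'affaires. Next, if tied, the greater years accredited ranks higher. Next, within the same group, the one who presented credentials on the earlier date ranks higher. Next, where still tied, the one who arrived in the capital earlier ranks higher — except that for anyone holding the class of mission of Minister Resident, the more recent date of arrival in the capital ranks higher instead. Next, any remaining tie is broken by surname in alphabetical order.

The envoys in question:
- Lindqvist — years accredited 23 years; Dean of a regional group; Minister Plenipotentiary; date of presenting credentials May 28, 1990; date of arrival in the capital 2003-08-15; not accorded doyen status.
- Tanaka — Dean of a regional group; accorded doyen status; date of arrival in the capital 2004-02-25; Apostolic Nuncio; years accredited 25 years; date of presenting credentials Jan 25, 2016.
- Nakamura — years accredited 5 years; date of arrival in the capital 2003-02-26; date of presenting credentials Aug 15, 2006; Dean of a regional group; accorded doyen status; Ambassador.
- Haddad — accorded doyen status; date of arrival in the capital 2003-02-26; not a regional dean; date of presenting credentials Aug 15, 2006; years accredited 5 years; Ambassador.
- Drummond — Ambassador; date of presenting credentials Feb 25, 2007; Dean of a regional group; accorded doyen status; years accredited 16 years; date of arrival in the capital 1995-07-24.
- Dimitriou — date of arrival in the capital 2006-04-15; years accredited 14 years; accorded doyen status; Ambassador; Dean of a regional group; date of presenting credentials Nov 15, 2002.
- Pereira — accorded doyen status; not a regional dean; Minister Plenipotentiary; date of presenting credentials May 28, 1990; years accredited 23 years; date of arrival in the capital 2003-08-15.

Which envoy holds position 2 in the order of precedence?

Drummond

By class of mission: Tanaka (Apostolic Nuncio); then Drummond, Dimitriou, Haddad and Nakamura (Ambassador); then Lindqvist and Pereira (Minister Plenipotentiary).
Among Drummond, Dimitriou, Haddad and Nakamura, by years accredited (higher first): Drummond (16 years) before Dimitriou (14 years) before Haddad and Nakamura (5 years).
Haddad and Nakamura both have date of presenting credentials Aug 15, 2006, so the next rule applies.
Haddad and Nakamura both have date of arrival in the capital 2003-02-26, so the next rule applies.
Among Haddad and Nakamura, alphabetically by surname: Haddad before Nakamura.
Lindqvist and Pereira both have years accredited 23 years, so the next rule applies.
Lindqvist and Pereira both have date of presenting credentials May 28, 1990, so the next rule applies.
Lindqvist and Pereira both have date of arrival in the capital 2003-08-15, so the next rule applies.
Among Lindqvist and Pereira, alphabetically by surname: Lindqvist before Pereira.
Order: Tanaka, Drummond, Dimitriou, Haddad, Nakamura, Lindqvist, Pereira.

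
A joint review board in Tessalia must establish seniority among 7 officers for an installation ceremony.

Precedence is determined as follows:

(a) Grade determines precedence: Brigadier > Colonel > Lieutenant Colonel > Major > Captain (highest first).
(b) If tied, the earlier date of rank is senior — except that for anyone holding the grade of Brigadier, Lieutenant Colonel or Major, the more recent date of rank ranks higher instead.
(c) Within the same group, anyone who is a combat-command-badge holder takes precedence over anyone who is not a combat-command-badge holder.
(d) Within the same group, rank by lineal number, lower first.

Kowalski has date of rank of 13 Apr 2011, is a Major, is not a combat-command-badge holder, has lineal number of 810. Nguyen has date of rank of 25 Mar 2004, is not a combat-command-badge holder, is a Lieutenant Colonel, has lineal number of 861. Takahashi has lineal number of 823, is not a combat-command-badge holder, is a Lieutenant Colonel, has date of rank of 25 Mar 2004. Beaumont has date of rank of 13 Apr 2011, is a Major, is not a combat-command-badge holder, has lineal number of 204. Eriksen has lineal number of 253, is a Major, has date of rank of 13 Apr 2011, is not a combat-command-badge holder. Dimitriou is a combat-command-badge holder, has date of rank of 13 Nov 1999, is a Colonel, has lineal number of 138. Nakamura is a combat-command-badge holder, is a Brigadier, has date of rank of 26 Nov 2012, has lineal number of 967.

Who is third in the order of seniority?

By grade: Nakamura (Brigadier); then Dimitriou (Colonel); then Takahashi and Nguyen (Lieutenant Colonel); then Beaumont, Eriksen and Kowalski (Major).
Takahashi and Nguyen both have date of rank 25 Mar 2004, so the next rule applies.
Takahashi and Nguyen are each not a combat-command-badge holder, so the next rule applies.
Among Takahashi and Nguyen, by lineal number (lower first): Takahashi (823) before Nguyen (861).
Beaumont, Eriksen and Kowalski all have date of rank 13 Apr 2011, so the next rule applies.
Beaumont, Eriksen and Kowalski are each not a combat-command-badge holder, so the next rule applies.
Among Beaumont, Eriksen and Kowalski, by lineal number (lower first): Beaumont (204) before Eriksen (253) before Kowalski (810).
Order: Nakamura, Dimitriou, Takahashi, Nguyen, Beaumont, Eriksen, Kowalski.

Takahashi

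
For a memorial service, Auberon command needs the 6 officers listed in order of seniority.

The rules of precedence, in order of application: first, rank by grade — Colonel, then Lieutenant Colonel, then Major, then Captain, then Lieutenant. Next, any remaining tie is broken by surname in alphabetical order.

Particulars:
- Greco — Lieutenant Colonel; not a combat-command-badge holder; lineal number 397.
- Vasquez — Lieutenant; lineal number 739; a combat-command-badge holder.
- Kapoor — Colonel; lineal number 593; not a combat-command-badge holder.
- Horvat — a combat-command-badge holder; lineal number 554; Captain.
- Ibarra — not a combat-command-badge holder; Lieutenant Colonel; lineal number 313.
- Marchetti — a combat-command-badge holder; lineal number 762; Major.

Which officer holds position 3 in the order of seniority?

By grade: Kapoor (Colonel); then Greco and Ibarra (Lieutenant Colonel); then Marchetti (Major); then Horvat (Captain); then Vasquez (Lieutenant).
Among Greco and Ibarra, alphabetically by surname: Greco before Ibarra.
Order: Kapoor, Greco, Ibarra, Marchetti, Horvat, Vasquez.

Ibarra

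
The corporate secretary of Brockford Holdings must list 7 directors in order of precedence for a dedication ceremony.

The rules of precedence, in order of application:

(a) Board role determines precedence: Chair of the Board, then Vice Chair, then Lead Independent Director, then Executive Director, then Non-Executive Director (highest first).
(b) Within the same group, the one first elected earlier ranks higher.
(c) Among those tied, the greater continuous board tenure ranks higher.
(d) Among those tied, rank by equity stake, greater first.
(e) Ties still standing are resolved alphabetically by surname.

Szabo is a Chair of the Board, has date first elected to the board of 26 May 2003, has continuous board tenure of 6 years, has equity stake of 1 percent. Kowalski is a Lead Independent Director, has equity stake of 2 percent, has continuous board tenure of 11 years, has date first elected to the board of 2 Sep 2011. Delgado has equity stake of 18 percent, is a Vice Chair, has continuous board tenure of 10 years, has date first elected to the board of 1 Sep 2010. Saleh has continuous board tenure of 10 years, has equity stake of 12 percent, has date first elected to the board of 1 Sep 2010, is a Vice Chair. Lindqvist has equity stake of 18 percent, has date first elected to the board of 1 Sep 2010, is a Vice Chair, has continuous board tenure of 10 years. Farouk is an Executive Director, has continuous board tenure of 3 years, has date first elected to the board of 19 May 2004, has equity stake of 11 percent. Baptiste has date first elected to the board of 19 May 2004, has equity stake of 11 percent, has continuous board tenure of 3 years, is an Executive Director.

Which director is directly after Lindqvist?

By board role: Szabo (Chair of the Board); then Delgado, Lindqvist and Saleh (Vice Chair); then Kowalski (Lead Independent Director); then Baptiste and Farouk (Executive Director).
Delgado, Lindqvist and Saleh all have date first elected to the board 1 Sep 2010, so the next rule applies.
Delgado, Lindqvist and Saleh all have continuous board tenure 10 years, so the next rule applies.
Among Delgado, Lindqvist and Saleh, by equity stake (higher first): Delgado and Lindqvist (18 percent) before Saleh (12 percent).
Among Delgado and Lindqvist, alphabetically by surname: Delgado before Lindqvist.
Baptiste and Farouk both have date first elected to the board 19 May 2004, so the next rule applies.
Baptiste and Farouk both have continuous board tenure 3 years, so the next rule applies.
Baptiste and Farouk both have equity stake 11 percent, so the next rule applies.
Among Baptiste and Farouk, alphabetically by surname: Baptiste before Farouk.
Order: Szabo, Delgado, Lindqvist, Saleh, Kowalski, Baptiste, Farouk.

Saleh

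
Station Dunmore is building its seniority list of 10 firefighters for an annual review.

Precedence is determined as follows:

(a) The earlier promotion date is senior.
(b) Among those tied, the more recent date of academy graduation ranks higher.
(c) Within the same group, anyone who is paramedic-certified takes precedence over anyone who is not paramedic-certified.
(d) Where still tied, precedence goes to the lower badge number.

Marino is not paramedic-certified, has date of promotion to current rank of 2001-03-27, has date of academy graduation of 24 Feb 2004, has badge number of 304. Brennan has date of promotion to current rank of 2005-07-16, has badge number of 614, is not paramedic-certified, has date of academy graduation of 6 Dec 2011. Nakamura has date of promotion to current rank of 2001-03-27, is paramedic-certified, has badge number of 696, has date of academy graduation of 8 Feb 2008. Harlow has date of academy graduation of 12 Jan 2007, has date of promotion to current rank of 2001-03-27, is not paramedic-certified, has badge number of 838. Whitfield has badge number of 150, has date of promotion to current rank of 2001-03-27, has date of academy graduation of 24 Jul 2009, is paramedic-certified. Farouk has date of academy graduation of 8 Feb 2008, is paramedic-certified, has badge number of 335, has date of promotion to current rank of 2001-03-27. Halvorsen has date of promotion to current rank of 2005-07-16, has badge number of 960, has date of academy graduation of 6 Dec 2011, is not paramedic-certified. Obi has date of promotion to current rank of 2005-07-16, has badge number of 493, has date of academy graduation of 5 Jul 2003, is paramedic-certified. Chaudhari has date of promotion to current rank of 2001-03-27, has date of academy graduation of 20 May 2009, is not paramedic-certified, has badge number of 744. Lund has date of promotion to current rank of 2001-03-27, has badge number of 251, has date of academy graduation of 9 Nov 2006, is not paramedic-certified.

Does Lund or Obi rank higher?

By date of promotion to current rank (earlier first): Whitfield, Chaudhari, Farouk, Nakamura, Harlow, Lund and Marino (each 2001-03-27); then Brennan, Halvorsen and Obi (each 2005-07-16).
Among Whitfield, Chaudhari, Farouk, Nakamura, Harlow, Lund and Marino, by date of academy graduation (later first): Whitfield (24 Jul 2009) before Chaudhari (20 May 2009) before Farouk and Nakamura (8 Feb 2008) before Harlow (12 Jan 2007) before Lund (9 Nov 2006) before Marino (24 Feb 2004).
Farouk and Nakamura are each paramedic-certified, so the next rule applies.
Among Farouk and Nakamura, by badge number (lower first): Farouk (335) before Nakamura (696).
Among Brennan, Halvorsen and Obi, by date of academy graduation (later first): Brennan and Halvorsen (6 Dec 2011) before Obi (5 Jul 2003).
Brennan and Halvorsen are each not paramedic-certified, so the next rule applies.
Among Brennan and Halvorsen, by badge number (lower first): Brennan (614) before Halvorsen (960).
So Lund takes precedence.

Lund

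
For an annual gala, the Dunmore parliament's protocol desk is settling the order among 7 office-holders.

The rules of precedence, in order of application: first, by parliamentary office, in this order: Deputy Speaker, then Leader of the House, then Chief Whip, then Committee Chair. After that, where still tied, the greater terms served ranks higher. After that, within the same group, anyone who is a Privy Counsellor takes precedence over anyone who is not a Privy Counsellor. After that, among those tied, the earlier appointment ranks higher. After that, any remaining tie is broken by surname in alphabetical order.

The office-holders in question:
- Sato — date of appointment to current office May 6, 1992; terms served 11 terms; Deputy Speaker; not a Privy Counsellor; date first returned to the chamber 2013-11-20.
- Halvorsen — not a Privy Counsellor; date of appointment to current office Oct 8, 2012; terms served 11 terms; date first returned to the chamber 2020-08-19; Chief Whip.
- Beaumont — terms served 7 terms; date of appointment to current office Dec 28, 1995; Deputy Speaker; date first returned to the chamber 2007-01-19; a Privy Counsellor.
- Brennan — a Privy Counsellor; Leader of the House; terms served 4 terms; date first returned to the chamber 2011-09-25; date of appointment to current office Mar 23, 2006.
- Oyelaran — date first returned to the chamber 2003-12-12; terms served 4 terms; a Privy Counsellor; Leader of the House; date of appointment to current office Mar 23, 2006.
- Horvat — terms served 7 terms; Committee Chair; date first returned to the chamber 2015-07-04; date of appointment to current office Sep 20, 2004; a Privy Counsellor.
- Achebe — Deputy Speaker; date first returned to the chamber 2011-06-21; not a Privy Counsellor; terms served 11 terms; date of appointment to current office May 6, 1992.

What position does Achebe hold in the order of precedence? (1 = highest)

By parliamentary office: Achebe, Sato and Beaumont (Deputy Speaker); then Brennan and Oyelaran (Leader of the House); then Halvorsen (Chief Whip); then Horvat (Committee Chair).
Among Achebe, Sato and Beaumont, by terms served (higher first): Achebe and Sato (11 terms) before Beaumont (7 terms).
Achebe and Sato are each not a Privy Counsellor, so the next rule applies.
Achebe and Sato both have date of appointment to current office May 6, 1992, so the next rule applies.
Among Achebe and Sato, alphabetically by surname: Achebe before Sato.
Brennan and Oyelaran both have terms served 4 terms, so the next rule applies.
Brennan and Oyelaran are each a Privy Counsellor, so the next rule applies.
Brennan and Oyelaran both have date of appointment to current office Mar 23, 2006, so the next rule applies.
Among Brennan and Oyelaran, alphabetically by surname: Brennan before Oyelaran.
Order: Achebe, Sato, Beaumont, Brennan, Oyelaran, Halvorsen, Horvat. So position 1.

1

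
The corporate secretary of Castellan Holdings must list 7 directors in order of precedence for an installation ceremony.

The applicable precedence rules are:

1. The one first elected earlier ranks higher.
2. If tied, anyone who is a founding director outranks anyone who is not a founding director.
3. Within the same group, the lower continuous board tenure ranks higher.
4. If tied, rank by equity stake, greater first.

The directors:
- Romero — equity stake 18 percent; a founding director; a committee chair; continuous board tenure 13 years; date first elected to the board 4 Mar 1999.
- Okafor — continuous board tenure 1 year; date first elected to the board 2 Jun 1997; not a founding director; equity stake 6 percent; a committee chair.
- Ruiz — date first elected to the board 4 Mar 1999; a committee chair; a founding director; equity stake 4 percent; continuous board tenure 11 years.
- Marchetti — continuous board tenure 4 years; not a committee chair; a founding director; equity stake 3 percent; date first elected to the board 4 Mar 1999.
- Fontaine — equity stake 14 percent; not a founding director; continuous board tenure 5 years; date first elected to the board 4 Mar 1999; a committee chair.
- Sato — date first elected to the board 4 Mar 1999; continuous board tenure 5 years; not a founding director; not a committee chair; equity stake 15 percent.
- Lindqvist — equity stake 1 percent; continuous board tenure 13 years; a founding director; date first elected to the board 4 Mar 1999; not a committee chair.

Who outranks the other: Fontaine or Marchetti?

Marchetti

By date first elected to the board (earlier first): Okafor (2 Jun 1997); then Marchetti, Ruiz, Romero, Lindqvist, Sato and Fontaine (each 4 Mar 1999).
Among Marchetti, Ruiz, Romero, Lindqvist, Sato and Fontaine, a founding director before not a founding director: Marchetti, Ruiz, Romero and Lindqvist (a founding director) before Sato and Fontaine (not a founding director).
Among Marchetti, Ruiz, Romero and Lindqvist, by continuous board tenure (lower first): Marchetti (4 years) before Ruiz (11 years) before Romero and Lindqvist (13 years).
Among Romero and Lindqvist, by equity stake (higher first): Romero (18 percent) before Lindqvist (1 percent).
Sato and Fontaine both have continuous board tenure 5 years, so the next rule applies.
Among Sato and Fontaine, by equity stake (higher first): Sato (15 percent) before Fontaine (14 percent).
So Marchetti takes precedence.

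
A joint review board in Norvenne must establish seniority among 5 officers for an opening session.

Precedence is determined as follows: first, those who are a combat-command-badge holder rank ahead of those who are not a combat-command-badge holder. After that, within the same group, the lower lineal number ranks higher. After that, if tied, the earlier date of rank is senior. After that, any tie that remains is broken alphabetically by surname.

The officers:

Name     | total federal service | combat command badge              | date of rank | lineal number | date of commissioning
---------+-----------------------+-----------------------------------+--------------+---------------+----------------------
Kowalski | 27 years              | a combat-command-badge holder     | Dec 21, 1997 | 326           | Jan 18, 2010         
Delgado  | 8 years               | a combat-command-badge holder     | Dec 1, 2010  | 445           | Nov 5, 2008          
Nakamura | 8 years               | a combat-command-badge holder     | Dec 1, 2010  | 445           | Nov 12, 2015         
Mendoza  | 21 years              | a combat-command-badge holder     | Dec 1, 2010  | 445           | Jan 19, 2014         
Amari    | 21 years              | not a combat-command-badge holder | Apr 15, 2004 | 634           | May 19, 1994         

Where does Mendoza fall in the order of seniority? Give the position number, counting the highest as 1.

By the first rule: Kowalski, Delgado, Mendoza and Nakamura (each a combat-command-badge holder); then Amari (not a combat-command-badge holder).
Among Kowalski, Delgado, Mendoza and Nakamura, by lineal number (lower first): Kowalski (326) before Delgado, Mendoza and Nakamura (445).
Delgado, Mendoza and Nakamura all have date of rank Dec 1, 2010, so the next rule applies.
Among Delgado, Mendoza and Nakamura, alphabetically by surname: Delgado before Mendoza before Nakamura.
Order: Kowalski, Delgado, Mendoza, Nakamura, Amari. So position 3.

3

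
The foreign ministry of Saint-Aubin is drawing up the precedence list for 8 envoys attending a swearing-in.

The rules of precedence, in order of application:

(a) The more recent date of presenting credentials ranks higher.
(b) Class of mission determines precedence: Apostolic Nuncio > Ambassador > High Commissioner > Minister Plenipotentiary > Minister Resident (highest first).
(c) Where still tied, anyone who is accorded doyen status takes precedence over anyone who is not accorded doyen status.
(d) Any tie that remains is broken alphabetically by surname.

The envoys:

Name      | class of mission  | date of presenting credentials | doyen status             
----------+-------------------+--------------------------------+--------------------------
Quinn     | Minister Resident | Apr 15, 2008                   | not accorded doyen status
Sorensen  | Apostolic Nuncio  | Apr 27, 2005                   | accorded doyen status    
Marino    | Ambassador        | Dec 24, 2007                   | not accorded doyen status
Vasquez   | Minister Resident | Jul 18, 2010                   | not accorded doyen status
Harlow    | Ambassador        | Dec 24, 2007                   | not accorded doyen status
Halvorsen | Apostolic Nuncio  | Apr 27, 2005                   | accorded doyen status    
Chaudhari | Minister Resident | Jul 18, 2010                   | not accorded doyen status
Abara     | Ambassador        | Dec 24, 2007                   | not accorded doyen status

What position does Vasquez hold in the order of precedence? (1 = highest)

By date of presenting credentials (later first): Chaudhari and Vasquez (both Jul 18, 2010); then Quinn (Apr 15, 2008); then Abara, Harlow and Marino (each Dec 24, 2007); then Halvorsen and Sorensen (both Apr 27, 2005).
Chaudhari and Vasquez are each Minister Resident, so the next rule applies.
Chaudhari and Vasquez are each not accorded doyen status, so the next rule applies.
Among Chaudhari and Vasquez, alphabetically by surname: Chaudhari before Vasquez.
Abara, Harlow and Marino are each Ambassador, so the next rule applies.
Abara, Harlow and Marino are each not accorded doyen status, so the next rule applies.
Among Abara, Harlow and Marino, alphabetically by surname: Abara before Harlow before Marino.
Halvorsen and Sorensen are each Apostolic Nuncio, so the next rule applies.
Halvorsen and Sorensen are each accorded doyen status, so the next rule applies.
Among Halvorsen and Sorensen, alphabetically by surname: Halvorsen before Sorensen.
Order: Chaudhari, Vasquez, Quinn, Abara, Harlow, Marino, Halvorsen, Sorensen. So position 2.

2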